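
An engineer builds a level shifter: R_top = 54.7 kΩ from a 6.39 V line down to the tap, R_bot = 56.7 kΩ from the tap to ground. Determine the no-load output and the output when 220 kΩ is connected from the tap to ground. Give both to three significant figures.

Open-circuit: V = 6.39 × 56.7/(54.7 + 56.7) = 3.25 V.
With the load, R_bot becomes R_bot‖R_L = 45.08 kΩ, so V = 6.39 × 45.08/99.78 = 2.89 V.

Unloaded: 3.25 V; loaded: 2.89 V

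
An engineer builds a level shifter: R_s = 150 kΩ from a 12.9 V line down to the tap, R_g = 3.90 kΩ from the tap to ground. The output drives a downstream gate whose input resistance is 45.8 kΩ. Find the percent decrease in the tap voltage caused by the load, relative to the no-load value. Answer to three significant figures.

7.66 %

The divider's output (Thévenin) resistance is R_s‖R_g = 3.801 kΩ.
Fractional drop under load = R_th/(R_th + R_L) = 3.801 / (3.801 + 45.8) = 0.07663.
So the output falls by 7.66 %.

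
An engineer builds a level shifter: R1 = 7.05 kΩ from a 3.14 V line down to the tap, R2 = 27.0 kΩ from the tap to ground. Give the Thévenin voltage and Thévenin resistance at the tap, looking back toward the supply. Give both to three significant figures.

V_th = 2.49 V, R_th = 5.59 kΩ

V_th is the open-circuit tap voltage: 3.14 × 27.0/(7.05 + 27.0) = 2.49 V.
With the supply zeroed, R1 and R2 appear in parallel from the tap: R_th = R1‖R2 = (7.05 × 27.0)/34.05 = 5.59 kΩ.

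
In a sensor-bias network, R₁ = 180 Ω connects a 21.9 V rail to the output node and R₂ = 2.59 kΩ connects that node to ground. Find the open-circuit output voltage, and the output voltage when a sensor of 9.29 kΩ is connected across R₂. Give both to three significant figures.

Unloaded: 20.5 V; loaded: 20.1 V

Open-circuit: V = 21.9 × 2590/(180 + 2590) = 20.5 V.
With the load, R₂ becomes R₂‖R_L = 2025 Ω, so V = 21.9 × 2025/2205 = 20.1 V.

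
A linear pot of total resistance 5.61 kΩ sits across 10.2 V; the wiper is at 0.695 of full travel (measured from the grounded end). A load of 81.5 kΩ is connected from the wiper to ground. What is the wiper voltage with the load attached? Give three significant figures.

V ≈ 6.99 V

The wiper splits the pot into (1−α)R = 1.711 kΩ above and αR = 3.899 kΩ below.
Lower section ‖ load = 3.721 kΩ.
V_wiper = 10.2 × 3.721/(1.711 + 3.721) = 6.99 V.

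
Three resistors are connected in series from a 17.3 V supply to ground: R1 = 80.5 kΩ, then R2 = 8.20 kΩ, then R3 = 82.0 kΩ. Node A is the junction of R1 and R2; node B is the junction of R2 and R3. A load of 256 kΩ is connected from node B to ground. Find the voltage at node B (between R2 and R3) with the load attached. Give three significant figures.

At node B, R3 is in parallel with the load: R3‖R_L = 62.11 kΩ.
Below node A the resistance is R2 + (R3‖R_L) = 70.31 kΩ, so V_A = 17.3 × 70.31/150.8 = 8.065 V.
Then V_B = V_A × (R3‖R_L)/(R2 + R3‖R_L) = 8.065 × 62.11/70.31 = 7.12 V.

V ≈ 7.12 V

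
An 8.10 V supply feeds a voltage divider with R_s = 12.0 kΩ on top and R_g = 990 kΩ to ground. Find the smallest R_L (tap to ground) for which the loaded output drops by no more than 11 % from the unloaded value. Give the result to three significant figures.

Output resistance R_th = R_s‖R_g = (12.0 × 990)/1002 = 11.86 kΩ.
The fractional drop is R_th/(R_th + R_L); requiring this ≤ 0.110 gives R_L ≥ R_th(1/0.110 − 1) = 11.86 × 8.091 = 95.9 kΩ.

R_L(min) ≈ 95.9 kΩ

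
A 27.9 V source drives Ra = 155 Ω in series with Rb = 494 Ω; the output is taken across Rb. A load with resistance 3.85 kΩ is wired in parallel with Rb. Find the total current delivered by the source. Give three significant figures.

I ≈ 47.1 mA

Rb‖R_L = 437.8 Ω, so the source sees Ra + Rb‖R_L = 592.8 Ω.
I = 27.9 V / 592.8 Ω = 47.1 mA.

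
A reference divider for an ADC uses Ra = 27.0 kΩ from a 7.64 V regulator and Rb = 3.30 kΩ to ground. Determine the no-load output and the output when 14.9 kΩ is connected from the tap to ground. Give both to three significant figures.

Unloaded: 0.832 V; loaded: 0.695 V

Open-circuit: V = 7.64 × 3.30/(27.0 + 3.30) = 0.832 V.
With the load, Rb becomes Rb‖R_L = 2.702 kΩ, so V = 7.64 × 2.702/29.70 = 0.695 V.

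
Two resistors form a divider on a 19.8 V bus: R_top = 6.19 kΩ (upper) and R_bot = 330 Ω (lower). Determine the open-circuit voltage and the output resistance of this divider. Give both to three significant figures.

V_th = 1.00 V, R_th = 313 Ω

V_th is the open-circuit tap voltage: 19.8 × 330/(6190 + 330) = 1.00 V.
With the supply zeroed, R_top and R_bot appear in parallel from the tap: R_th = R_top‖R_bot = (6190 × 330)/6520 = 313 Ω.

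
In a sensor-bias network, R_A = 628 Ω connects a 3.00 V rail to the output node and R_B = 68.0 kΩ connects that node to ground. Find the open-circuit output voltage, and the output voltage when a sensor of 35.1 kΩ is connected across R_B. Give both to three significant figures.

Open-circuit: V = 3.00 × 68000/(628 + 68000) = 2.97 V.
With the load, R_B becomes R_B‖R_L = 23150 Ω, so V = 3.00 × 23150/23780 = 2.92 V.

Unloaded: 2.97 V; loaded: 2.92 V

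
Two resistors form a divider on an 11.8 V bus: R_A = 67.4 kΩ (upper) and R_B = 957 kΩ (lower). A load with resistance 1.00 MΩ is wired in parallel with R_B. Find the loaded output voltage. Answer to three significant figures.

V_out ≈ 10.4 V

The load sits in parallel with R_B: R_B‖R_L = (957 × 1000) / (957 + 1000) = 489.0 kΩ.
V_out = 11.8 × 489.0 / (67.4 + 489.0) = 11.8 × 489.0/556.4 = 10.4 V.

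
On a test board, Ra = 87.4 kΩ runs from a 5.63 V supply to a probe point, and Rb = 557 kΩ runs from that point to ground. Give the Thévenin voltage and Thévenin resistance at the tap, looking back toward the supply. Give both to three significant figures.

V_th = 4.87 V, R_th = 75.5 kΩ

V_th is the open-circuit tap voltage: 5.63 × 557/(87.4 + 557) = 4.87 V.
With the supply zeroed, Ra and Rb appear in parallel from the tap: R_th = Ra‖Rb = (87.4 × 557)/644.4 = 75.5 kΩ.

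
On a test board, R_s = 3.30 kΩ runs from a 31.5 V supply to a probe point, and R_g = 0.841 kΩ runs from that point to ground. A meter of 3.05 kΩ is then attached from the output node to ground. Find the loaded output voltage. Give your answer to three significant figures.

V_out ≈ 5.24 V

The load sits in parallel with R_g: R_g‖R_L = (841 × 3050) / (841 + 3050) = 659.2 Ω.
V_out = 31.5 × 659.2 / (3300 + 659.2) = 31.5 × 659.2/3959 = 5.24 V.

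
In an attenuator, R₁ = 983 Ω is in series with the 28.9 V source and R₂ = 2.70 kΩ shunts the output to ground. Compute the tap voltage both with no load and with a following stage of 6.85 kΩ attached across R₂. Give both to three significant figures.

Open-circuit: V = 28.9 × 2700/(983 + 2700) = 21.2 V.
With the load, R₂ becomes R₂‖R_L = 1937 Ω, so V = 28.9 × 1937/2920 = 19.2 V.

Unloaded: 21.2 V; loaded: 19.2 V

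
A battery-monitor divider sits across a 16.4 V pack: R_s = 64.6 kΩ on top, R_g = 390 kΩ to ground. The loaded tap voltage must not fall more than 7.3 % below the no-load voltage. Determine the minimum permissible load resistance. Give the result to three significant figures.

Output resistance R_th = R_s‖R_g = (64.6 × 390)/454.6 = 55.42 kΩ.
The fractional drop is R_th/(R_th + R_L); requiring this ≤ 0.0730 gives R_L ≥ R_th(1/0.0730 − 1) = 55.42 × 12.70 = 704 kΩ.

R_L(min) ≈ 704 kΩ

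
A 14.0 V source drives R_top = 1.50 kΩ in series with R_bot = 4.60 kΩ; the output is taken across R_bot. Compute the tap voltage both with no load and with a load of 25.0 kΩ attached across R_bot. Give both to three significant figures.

Unloaded: 10.6 V; loaded: 10.1 V

Open-circuit: V = 14.0 × 4.60/(1.50 + 4.60) = 10.6 V.
With the load, R_bot becomes R_bot‖R_L = 3.885 kΩ, so V = 14.0 × 3.885/5.385 = 10.1 V.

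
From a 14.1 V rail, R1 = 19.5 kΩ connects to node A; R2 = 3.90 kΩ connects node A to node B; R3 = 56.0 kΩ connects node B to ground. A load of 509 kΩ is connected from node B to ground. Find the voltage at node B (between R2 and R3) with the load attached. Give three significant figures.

V ≈ 9.63 V

At node B, R3 is in parallel with the load: R3‖R_L = 50.45 kΩ.
Below node A the resistance is R2 + (R3‖R_L) = 54.35 kΩ, so V_A = 14.1 × 54.35/73.85 = 10.38 V.
Then V_B = V_A × (R3‖R_L)/(R2 + R3‖R_L) = 10.38 × 50.45/54.35 = 9.63 V.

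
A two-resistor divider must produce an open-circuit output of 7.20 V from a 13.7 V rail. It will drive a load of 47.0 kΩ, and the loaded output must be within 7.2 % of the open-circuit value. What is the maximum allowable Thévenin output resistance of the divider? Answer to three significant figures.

R_th ≤ 3.65 kΩ

Loading drop = R_th/(R_th + R_L) ≤ 0.0720, so R_th ≤ R_L · ε/(1−ε) = 47.0 kΩ × 0.0720/0.9280 = 3.65 kΩ.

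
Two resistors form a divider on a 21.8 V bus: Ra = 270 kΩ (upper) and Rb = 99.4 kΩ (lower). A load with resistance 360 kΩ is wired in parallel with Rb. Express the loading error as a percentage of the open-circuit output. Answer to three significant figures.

The divider's output (Thévenin) resistance is Ra‖Rb = 72.65 kΩ.
Fractional drop under load = R_th/(R_th + R_L) = 72.65 / (72.65 + 360) = 0.1679.
So the output falls by 16.8 %.

16.8 %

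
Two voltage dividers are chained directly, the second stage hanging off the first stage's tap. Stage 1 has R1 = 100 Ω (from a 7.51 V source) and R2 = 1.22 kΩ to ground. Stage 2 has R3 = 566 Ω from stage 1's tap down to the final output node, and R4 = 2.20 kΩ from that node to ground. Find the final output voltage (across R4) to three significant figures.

Stage 2 presents R3+R4 = 2766 Ω as a load on stage 1's tap.
Stage 1's lower leg becomes R2‖(R3+R4) = 846.6 Ω, so V_mid = 7.51 × 846.6/946.6 = 6.717 V.
Stage 2 is itself unloaded: V_out = V_mid × R4/(R3+R4) = 6.717 × 2200/2766 = 5.34 V.

V_out ≈ 5.34 V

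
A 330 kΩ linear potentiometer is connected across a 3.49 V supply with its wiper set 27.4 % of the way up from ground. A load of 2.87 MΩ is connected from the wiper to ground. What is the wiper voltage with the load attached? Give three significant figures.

V ≈ 0.935 V

The wiper splits the pot into (1−α)R = 239.6 kΩ above and αR = 90.42 kΩ below.
Lower section ‖ load = 87.66 kΩ.
V_wiper = 3.49 × 87.66/(239.6 + 87.66) = 0.935 V.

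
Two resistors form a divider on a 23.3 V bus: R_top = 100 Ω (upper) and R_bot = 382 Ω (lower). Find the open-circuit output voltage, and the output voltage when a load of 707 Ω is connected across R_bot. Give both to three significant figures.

Open-circuit: V = 23.3 × 382/(100 + 382) = 18.5 V.
With the load, R_bot becomes R_bot‖R_L = 248.0 Ω, so V = 23.3 × 248.0/348.0 = 16.6 V.

Unloaded: 18.5 V; loaded: 16.6 V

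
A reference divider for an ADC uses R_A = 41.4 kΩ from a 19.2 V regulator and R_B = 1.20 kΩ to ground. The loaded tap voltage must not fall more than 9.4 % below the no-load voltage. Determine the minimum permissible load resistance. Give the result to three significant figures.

Output resistance R_th = R_A‖R_B = (41.4 × 1.20)/42.60 = 1.166 kΩ.
The fractional drop is R_th/(R_th + R_L); requiring this ≤ 0.0940 gives R_L ≥ R_th(1/0.0940 − 1) = 1.166 × 9.638 = 11.2 kΩ.

R_L(min) ≈ 11.2 kΩ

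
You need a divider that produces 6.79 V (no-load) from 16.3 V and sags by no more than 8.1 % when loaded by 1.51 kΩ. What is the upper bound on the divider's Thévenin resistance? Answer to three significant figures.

Loading drop = R_th/(R_th + R_L) ≤ 0.0810, so R_th ≤ R_L · ε/(1−ε) = 1.51 kΩ × 0.0810/0.9190 = 133 Ω.

R_th ≤ 133 Ω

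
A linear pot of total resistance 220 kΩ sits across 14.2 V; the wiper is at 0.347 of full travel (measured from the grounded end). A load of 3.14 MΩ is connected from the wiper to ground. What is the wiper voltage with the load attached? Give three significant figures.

V ≈ 4.85 V

The wiper splits the pot into (1−α)R = 143.7 kΩ above and αR = 76.34 kΩ below.
Lower section ‖ load = 74.53 kΩ.
V_wiper = 14.2 × 74.53/(143.7 + 74.53) = 4.85 V.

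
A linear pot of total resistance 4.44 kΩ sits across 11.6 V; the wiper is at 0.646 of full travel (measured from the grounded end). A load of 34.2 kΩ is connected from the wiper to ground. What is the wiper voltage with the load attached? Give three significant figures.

V ≈ 7.28 V

The wiper splits the pot into (1−α)R = 1.572 kΩ above and αR = 2.868 kΩ below.
Lower section ‖ load = 2.646 kΩ.
V_wiper = 11.6 × 2.646/(1.572 + 2.646) = 7.28 V.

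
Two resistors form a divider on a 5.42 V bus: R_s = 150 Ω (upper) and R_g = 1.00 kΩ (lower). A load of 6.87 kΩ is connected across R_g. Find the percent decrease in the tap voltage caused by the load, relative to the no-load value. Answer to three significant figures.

The divider's output (Thévenin) resistance is R_s‖R_g = 130.4 Ω.
Fractional drop under load = R_th/(R_th + R_L) = 130.4 / (130.4 + 6870) = 0.01863.
So the output falls by 1.86 %.

1.86 %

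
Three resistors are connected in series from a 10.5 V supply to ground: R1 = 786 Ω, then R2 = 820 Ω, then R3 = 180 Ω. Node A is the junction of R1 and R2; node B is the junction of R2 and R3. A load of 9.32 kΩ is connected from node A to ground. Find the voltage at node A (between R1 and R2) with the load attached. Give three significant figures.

Below node A the series string R2+R3 = 1000 Ω sits in parallel with the 9320 Ω load: 903.1 Ω.
V_A = 10.5 × 903.1/(786 + 903.1) = 5.61 V.

V ≈ 5.61 V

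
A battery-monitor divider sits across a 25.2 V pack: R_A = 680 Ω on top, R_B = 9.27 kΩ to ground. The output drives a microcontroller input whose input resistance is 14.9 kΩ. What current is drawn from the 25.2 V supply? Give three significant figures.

R_B‖R_L = 5715 Ω, so the source sees R_A + R_B‖R_L = 6395 Ω.
I = 25.2 V / 6395 Ω = 3.94 mA.

I ≈ 3.94 mA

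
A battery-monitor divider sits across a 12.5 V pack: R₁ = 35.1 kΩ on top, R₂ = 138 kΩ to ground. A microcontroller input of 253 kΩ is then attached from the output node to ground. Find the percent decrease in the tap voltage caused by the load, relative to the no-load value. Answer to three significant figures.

The divider's output (Thévenin) resistance is R₁‖R₂ = 27.98 kΩ.
Fractional drop under load = R_th/(R_th + R_L) = 27.98 / (27.98 + 253) = 0.09959.
So the output falls by 9.96 %.

9.96 %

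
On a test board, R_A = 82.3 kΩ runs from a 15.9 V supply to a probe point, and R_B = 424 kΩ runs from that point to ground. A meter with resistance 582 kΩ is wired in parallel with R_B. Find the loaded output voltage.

V_out ≈ 11.9 V

The load sits in parallel with R_B: R_B‖R_L = (424 × 582) / (424 + 582) = 245.3 kΩ.
V_out = 15.9 × 245.3 / (82.3 + 245.3) = 15.9 × 245.3/327.6 = 11.9 V.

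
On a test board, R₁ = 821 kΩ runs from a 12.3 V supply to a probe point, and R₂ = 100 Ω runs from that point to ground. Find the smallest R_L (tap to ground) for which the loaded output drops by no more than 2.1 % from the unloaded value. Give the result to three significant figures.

Output resistance R_th = R₁‖R₂ = (821000 × 100)/821100 = 99.99 Ω.
The fractional drop is R_th/(R_th + R_L); requiring this ≤ 0.0210 gives R_L ≥ R_th(1/0.0210 − 1) = 99.99 × 46.62 = 4.66 kΩ.

R_L(min) ≈ 4.66 kΩ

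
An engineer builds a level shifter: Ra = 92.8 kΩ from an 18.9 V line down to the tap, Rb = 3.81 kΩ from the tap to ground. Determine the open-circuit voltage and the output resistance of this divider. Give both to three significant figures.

V_th = 0.745 V, R_th = 3.66 kΩ

V_th is the open-circuit tap voltage: 18.9 × 3.81/(92.8 + 3.81) = 0.745 V.
With the supply zeroed, Ra and Rb appear in parallel from the tap: R_th = Ra‖Rb = (92.8 × 3.81)/96.61 = 3.66 kΩ.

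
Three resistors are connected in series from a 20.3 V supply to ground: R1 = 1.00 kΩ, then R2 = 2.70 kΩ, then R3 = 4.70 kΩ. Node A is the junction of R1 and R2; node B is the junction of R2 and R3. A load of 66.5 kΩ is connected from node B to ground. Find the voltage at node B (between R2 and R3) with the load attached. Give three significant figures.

V ≈ 11.0 V

At node B, R3 is in parallel with the load: R3‖R_L = 4.390 kΩ.
Below node A the resistance is R2 + (R3‖R_L) = 7.090 kΩ, so V_A = 20.3 × 7.090/8.090 = 17.79 V.
Then V_B = V_A × (R3‖R_L)/(R2 + R3‖R_L) = 17.79 × 4.390/7.090 = 11.0 V.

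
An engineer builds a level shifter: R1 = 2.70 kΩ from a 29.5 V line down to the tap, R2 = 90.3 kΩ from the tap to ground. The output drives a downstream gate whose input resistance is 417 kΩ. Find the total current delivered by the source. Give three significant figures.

R2‖R_L = 74.23 kΩ, so the source sees R1 + R2‖R_L = 76.93 kΩ.
I = 29.5 V / 76.93 kΩ = 0.383 mA.

I ≈ 0.383 mA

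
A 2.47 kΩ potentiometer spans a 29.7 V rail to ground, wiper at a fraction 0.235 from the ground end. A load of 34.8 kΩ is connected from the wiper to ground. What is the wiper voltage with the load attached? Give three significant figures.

V ≈ 6.89 V

The wiper splits the pot into (1−α)R = 1890 Ω above and αR = 580.4 Ω below.
Lower section ‖ load = 570.9 Ω.
V_wiper = 29.7 × 570.9/(1890 + 570.9) = 6.89 V.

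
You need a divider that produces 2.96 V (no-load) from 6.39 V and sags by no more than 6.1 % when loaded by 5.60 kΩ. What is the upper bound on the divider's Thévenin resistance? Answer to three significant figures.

Loading drop = R_th/(R_th + R_L) ≤ 0.0610, so R_th ≤ R_L · ε/(1−ε) = 5.60 kΩ × 0.0610/0.9390 = 364 Ω.
(Any R1, R2 with R2/(R1+R2) = 0.463 and R1‖R2 ≤ 364 Ω will meet the spec.)

R_th ≤ 364 Ω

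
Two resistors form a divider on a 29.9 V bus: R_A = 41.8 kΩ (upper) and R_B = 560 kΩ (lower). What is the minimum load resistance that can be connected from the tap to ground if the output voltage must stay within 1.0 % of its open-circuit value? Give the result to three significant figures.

Output resistance R_th = R_A‖R_B = (41.8 × 560)/601.8 = 38.90 kΩ.
The fractional drop is R_th/(R_th + R_L); requiring this ≤ 0.0100 gives R_L ≥ R_th(1/0.0100 − 1) = 38.90 × 99.00 = 3.85 MΩ.

R_L(min) ≈ 3.85 MΩ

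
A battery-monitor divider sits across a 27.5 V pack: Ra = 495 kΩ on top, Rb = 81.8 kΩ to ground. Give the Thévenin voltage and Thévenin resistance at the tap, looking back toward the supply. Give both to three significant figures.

V_th = 3.90 V, R_th = 70.2 kΩ

V_th is the open-circuit tap voltage: 27.5 × 81.8/(495 + 81.8) = 3.90 V.
With the supply zeroed, Ra and Rb appear in parallel from the tap: R_th = Ra‖Rb = (495 × 81.8)/576.8 = 70.2 kΩ.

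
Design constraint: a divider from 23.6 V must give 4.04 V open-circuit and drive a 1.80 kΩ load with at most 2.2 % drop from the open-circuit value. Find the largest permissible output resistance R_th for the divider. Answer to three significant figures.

R_th ≤ 40.5 Ω

Loading drop = R_th/(R_th + R_L) ≤ 0.0220, so R_th ≤ R_L · ε/(1−ε) = 1.80 kΩ × 0.0220/0.9780 = 40.5 Ω.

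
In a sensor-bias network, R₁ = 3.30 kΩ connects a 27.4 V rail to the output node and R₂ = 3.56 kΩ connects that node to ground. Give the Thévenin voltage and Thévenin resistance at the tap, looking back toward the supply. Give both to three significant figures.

V_th is the open-circuit tap voltage: 27.4 × 3.56/(3.30 + 3.56) = 14.2 V.
With the supply zeroed, R₁ and R₂ appear in parallel from the tap: R_th = R₁‖R₂ = (3.30 × 3.56)/6.860 = 1.71 kΩ.

V_th = 14.2 V, R_th = 1.71 kΩ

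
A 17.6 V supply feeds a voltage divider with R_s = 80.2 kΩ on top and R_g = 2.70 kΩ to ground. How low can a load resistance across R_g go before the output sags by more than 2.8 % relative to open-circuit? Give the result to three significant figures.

R_L(min) ≈ 90.7 kΩ

Output resistance R_th = R_s‖R_g = (80.2 × 2.70)/82.90 = 2.612 kΩ.
The fractional drop is R_th/(R_th + R_L); requiring this ≤ 0.0280 gives R_L ≥ R_th(1/0.0280 − 1) = 2.612 × 34.71 = 90.7 kΩ.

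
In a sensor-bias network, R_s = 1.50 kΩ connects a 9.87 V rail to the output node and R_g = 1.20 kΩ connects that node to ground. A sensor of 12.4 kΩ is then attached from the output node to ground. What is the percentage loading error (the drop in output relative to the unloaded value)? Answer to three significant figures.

5.10 %

The divider's output (Thévenin) resistance is R_s‖R_g = 0.6667 kΩ.
Fractional drop under load = R_th/(R_th + R_L) = 0.6667 / (0.6667 + 12.4) = 0.05102.
So the output falls by 5.10 %.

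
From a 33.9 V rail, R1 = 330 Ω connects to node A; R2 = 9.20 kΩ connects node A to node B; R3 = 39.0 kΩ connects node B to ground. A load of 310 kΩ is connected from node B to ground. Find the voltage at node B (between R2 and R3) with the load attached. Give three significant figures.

At node B, R3 is in parallel with the load: R3‖R_L = 34640 Ω.
Below node A the resistance is R2 + (R3‖R_L) = 43840 Ω, so V_A = 33.9 × 43840/44170 = 33.65 V.
Then V_B = V_A × (R3‖R_L)/(R2 + R3‖R_L) = 33.65 × 34640/43840 = 26.6 V.

V ≈ 26.6 V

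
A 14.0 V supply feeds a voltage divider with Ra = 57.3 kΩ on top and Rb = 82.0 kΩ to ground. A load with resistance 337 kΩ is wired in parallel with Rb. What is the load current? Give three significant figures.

I_L ≈ 0.0222 mA

Rb‖R_L = 65.95 kΩ; V_out = 14.0 × 65.95/123.3 = 7.491 V.
I_L = V_out / R_L = 7.491 / 337 kΩ = 0.0222 mA.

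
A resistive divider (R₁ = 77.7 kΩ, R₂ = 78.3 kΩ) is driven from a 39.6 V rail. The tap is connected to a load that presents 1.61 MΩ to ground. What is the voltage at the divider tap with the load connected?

V_out ≈ 19.4 V

The load sits in parallel with R₂: R₂‖R_L = (78.3 × 1610) / (78.3 + 1610) = 74.67 kΩ.
V_out = 39.6 × 74.67 / (77.7 + 74.67) = 39.6 × 74.67/152.4 = 19.4 V.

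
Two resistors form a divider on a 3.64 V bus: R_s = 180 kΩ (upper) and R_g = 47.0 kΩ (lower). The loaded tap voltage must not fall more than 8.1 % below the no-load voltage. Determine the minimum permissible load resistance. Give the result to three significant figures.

R_L(min) ≈ 423 kΩ

Output resistance R_th = R_s‖R_g = (180 × 47.0)/227.0 = 37.27 kΩ.
The fractional drop is R_th/(R_th + R_L); requiring this ≤ 0.0810 gives R_L ≥ R_th(1/0.0810 − 1) = 37.27 × 11.35 = 423 kΩ.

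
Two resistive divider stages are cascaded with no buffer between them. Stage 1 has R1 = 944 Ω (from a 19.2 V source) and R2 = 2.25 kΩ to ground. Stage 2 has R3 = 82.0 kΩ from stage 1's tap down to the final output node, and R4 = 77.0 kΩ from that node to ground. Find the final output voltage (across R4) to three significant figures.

V_out ≈ 6.52 V

Stage 2 presents R3+R4 = 159000 Ω as a load on stage 1's tap.
Stage 1's lower leg becomes R2‖(R3+R4) = 2219 Ω, so V_mid = 19.2 × 2219/3163 = 13.47 V.
Stage 2 is itself unloaded: V_out = V_mid × R4/(R3+R4) = 13.47 × 77000/159000 = 6.52 V.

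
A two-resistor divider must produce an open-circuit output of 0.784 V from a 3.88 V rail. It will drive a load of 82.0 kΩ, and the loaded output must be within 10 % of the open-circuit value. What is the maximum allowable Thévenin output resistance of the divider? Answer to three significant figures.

Loading drop = R_th/(R_th + R_L) ≤ 0.100, so R_th ≤ R_L · ε/(1−ε) = 82.0 kΩ × 0.100/0.9000 = 9.11 kΩ.

R_th ≤ 9.11 kΩ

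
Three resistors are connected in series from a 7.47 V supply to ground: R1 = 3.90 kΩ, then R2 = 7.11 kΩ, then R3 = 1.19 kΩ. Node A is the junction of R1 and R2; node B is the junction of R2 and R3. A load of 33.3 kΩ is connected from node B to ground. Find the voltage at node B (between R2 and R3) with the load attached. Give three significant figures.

At node B, R3 is in parallel with the load: R3‖R_L = 1.149 kΩ.
Below node A the resistance is R2 + (R3‖R_L) = 8.259 kΩ, so V_A = 7.47 × 8.259/12.16 = 5.074 V.
Then V_B = V_A × (R3‖R_L)/(R2 + R3‖R_L) = 5.074 × 1.149/8.259 = 0.706 V.

V ≈ 0.706 V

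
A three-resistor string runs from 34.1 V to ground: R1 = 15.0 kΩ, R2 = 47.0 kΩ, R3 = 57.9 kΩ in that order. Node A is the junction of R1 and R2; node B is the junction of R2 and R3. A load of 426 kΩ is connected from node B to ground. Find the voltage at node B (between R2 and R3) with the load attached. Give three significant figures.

V ≈ 15.4 V

At node B, R3 is in parallel with the load: R3‖R_L = 50.97 kΩ.
Below node A the resistance is R2 + (R3‖R_L) = 97.97 kΩ, so V_A = 34.1 × 97.97/113.0 = 29.57 V.
Then V_B = V_A × (R3‖R_L)/(R2 + R3‖R_L) = 29.57 × 50.97/97.97 = 15.4 V.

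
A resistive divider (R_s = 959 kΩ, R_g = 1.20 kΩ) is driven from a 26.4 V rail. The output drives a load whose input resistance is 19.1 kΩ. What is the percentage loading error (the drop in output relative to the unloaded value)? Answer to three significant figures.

The divider's output (Thévenin) resistance is R_s‖R_g = 1.199 kΩ.
Fractional drop under load = R_th/(R_th + R_L) = 1.199 / (1.199 + 19.1) = 0.05904.
So the output falls by 5.90 %.

5.90 %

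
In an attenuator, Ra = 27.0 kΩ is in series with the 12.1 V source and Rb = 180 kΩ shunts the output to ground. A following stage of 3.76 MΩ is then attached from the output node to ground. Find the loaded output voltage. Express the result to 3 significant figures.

The load sits in parallel with Rb: Rb‖R_L = (180 × 3760) / (180 + 3760) = 171.8 kΩ.
V_out = 12.1 × 171.8 / (27.0 + 171.8) = 12.1 × 171.8/198.8 = 10.5 V.
(Unloaded it would have been 10.5 V.)

V_out ≈ 10.5 V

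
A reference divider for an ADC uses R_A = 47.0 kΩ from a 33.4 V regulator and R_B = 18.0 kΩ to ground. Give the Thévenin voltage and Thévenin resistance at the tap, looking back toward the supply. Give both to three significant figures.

V_th = 9.25 V, R_th = 13.0 kΩ

V_th is the open-circuit tap voltage: 33.4 × 18.0/(47.0 + 18.0) = 9.25 V.
With the supply zeroed, R_A and R_B appear in parallel from the tap: R_th = R_A‖R_B = (47.0 × 18.0)/65.00 = 13.0 kΩ.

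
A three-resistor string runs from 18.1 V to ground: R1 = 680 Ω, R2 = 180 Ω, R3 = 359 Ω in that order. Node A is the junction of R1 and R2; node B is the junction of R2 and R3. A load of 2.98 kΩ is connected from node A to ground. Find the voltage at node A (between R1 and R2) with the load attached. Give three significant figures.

V ≈ 7.27 V

Below node A the series string R2+R3 = 539.0 Ω sits in parallel with the 2980 Ω load: 456.4 Ω.
V_A = 18.1 × 456.4/(680 + 456.4) = 7.27 V.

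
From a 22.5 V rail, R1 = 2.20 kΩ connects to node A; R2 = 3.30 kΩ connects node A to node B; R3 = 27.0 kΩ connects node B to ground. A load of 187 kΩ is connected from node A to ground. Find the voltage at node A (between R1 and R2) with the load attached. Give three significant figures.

V ≈ 20.7 V

Below node A the series string R2+R3 = 30.30 kΩ sits in parallel with the 187 kΩ load: 26.08 kΩ.
V_A = 22.5 × 26.08/(2.20 + 26.08) = 20.7 V.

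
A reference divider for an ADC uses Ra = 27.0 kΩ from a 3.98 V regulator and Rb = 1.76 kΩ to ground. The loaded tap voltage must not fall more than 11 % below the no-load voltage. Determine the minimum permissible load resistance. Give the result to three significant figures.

R_L(min) ≈ 13.4 kΩ

Output resistance R_th = Ra‖Rb = (27.0 × 1.76)/28.76 = 1.652 kΩ.
The fractional drop is R_th/(R_th + R_L); requiring this ≤ 0.110 gives R_L ≥ R_th(1/0.110 − 1) = 1.652 × 8.091 = 13.4 kΩ.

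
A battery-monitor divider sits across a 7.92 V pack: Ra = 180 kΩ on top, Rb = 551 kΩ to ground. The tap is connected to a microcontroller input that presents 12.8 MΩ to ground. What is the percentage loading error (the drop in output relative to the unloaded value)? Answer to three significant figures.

1.05 %

The divider's output (Thévenin) resistance is Ra‖Rb = 135.7 kΩ.
Fractional drop under load = R_th/(R_th + R_L) = 135.7 / (135.7 + 12800) = 0.01049.
So the output falls by 1.05 %.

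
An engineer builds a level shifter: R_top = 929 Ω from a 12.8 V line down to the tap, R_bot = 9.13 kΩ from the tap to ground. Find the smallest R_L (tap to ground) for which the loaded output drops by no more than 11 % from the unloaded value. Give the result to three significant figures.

R_L(min) ≈ 6.82 kΩ

Output resistance R_th = R_top‖R_bot = (929 × 9130)/10060 = 843.2 Ω.
The fractional drop is R_th/(R_th + R_L); requiring this ≤ 0.110 gives R_L ≥ R_th(1/0.110 − 1) = 843.2 × 8.091 = 6.82 kΩ.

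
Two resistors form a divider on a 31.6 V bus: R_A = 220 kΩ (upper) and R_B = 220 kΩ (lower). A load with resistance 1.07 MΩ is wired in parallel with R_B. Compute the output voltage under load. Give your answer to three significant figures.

The load sits in parallel with R_B: R_B‖R_L = (220 × 1070) / (220 + 1070) = 182.5 kΩ.
V_out = 31.6 × 182.5 / (220 + 182.5) = 31.6 × 182.5/402.5 = 14.3 V.
(Unloaded it would have been 15.8 V.)

V_out ≈ 14.3 V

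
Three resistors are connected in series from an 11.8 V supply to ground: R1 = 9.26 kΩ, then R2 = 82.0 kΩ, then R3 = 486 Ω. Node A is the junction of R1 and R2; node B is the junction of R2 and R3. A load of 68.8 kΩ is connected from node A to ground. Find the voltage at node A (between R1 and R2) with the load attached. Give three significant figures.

V ≈ 9.46 V

Below node A the series string R2+R3 = 82490 Ω sits in parallel with the 68800 Ω load: 37510 Ω.
V_A = 11.8 × 37510/(9260 + 37510) = 9.46 V.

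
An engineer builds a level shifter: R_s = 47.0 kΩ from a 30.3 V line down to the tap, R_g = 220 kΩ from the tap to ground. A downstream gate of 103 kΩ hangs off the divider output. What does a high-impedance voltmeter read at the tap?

V_out ≈ 18.1 V

The load sits in parallel with R_g: R_g‖R_L = (220 × 103) / (220 + 103) = 70.15 kΩ.
V_out = 30.3 × 70.15 / (47.0 + 70.15) = 30.3 × 70.15/117.2 = 18.1 V.
(Unloaded it would have been 25.0 V.)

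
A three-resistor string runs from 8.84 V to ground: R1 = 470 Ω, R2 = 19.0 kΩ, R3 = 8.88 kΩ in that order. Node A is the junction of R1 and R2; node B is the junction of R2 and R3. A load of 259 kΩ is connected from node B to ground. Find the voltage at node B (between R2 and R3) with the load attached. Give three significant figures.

At node B, R3 is in parallel with the load: R3‖R_L = 8586 Ω.
Below node A the resistance is R2 + (R3‖R_L) = 27590 Ω, so V_A = 8.84 × 27590/28060 = 8.692 V.
Then V_B = V_A × (R3‖R_L)/(R2 + R3‖R_L) = 8.692 × 8586/27590 = 2.71 V.

V ≈ 2.71 V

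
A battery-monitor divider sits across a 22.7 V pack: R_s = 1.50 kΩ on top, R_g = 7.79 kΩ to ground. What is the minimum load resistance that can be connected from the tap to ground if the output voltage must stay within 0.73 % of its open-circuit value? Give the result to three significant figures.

Output resistance R_th = R_s‖R_g = (1.50 × 7.79)/9.290 = 1.258 kΩ.
The fractional drop is R_th/(R_th + R_L); requiring this ≤ 0.00730 gives R_L ≥ R_th(1/0.00730 − 1) = 1.258 × 136.0 = 171 kΩ.

R_L(min) ≈ 171 kΩ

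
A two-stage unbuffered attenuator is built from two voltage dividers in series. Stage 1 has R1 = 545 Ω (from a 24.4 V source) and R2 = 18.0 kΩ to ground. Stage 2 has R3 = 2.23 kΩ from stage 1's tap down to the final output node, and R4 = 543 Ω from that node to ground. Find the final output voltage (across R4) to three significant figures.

V_out ≈ 3.89 V

Stage 2 presents R3+R4 = 2773 Ω as a load on stage 1's tap.
Stage 1's lower leg becomes R2‖(R3+R4) = 2403 Ω, so V_mid = 24.4 × 2403/2948 = 19.89 V.
Stage 2 is itself unloaded: V_out = V_mid × R4/(R3+R4) = 19.89 × 543/2773 = 3.89 V.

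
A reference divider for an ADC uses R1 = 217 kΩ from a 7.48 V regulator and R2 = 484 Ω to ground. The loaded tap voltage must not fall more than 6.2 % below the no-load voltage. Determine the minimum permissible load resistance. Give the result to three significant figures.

R_L(min) ≈ 7.31 kΩ

Output resistance R_th = R1‖R2 = (217000 × 484)/217500 = 482.9 Ω.
The fractional drop is R_th/(R_th + R_L); requiring this ≤ 0.0620 gives R_L ≥ R_th(1/0.0620 − 1) = 482.9 × 15.13 = 7.31 kΩ.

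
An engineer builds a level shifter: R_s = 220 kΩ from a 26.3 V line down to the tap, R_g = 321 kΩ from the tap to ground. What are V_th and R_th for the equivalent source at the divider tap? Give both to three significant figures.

V_th is the open-circuit tap voltage: 26.3 × 321/(220 + 321) = 15.6 V.
With the supply zeroed, R_s and R_g appear in parallel from the tap: R_th = R_s‖R_g = (220 × 321)/541.0 = 131 kΩ.

V_th = 15.6 V, R_th = 131 kΩ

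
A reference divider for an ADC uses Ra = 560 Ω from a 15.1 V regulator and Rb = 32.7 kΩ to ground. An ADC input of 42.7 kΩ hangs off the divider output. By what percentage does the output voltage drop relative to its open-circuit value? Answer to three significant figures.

1.27 %

The divider's output (Thévenin) resistance is Ra‖Rb = 550.6 Ω.
Fractional drop under load = R_th/(R_th + R_L) = 550.6 / (550.6 + 42700) = 0.01273.
So the output falls by 1.27 %.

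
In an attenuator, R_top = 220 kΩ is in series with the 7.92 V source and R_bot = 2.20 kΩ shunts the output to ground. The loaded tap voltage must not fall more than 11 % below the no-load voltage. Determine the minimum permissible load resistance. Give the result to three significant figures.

R_L(min) ≈ 17.6 kΩ

Output resistance R_th = R_top‖R_bot = (220 × 2.20)/222.2 = 2.178 kΩ.
The fractional drop is R_th/(R_th + R_L); requiring this ≤ 0.110 gives R_L ≥ R_th(1/0.110 − 1) = 2.178 × 8.091 = 17.6 kΩ.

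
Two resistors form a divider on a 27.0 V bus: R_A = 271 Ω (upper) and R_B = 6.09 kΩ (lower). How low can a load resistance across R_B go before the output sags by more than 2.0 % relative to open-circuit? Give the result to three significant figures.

Output resistance R_th = R_A‖R_B = (271 × 6090)/6361 = 259.5 Ω.
The fractional drop is R_th/(R_th + R_L); requiring this ≤ 0.0200 gives R_L ≥ R_th(1/0.0200 − 1) = 259.5 × 49.00 = 12.7 kΩ.

R_L(min) ≈ 12.7 kΩ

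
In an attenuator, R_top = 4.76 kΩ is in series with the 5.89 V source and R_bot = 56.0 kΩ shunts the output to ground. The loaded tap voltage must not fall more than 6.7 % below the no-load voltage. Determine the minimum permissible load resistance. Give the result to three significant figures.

R_L(min) ≈ 61.1 kΩ

Output resistance R_th = R_top‖R_bot = (4.76 × 56.0)/60.76 = 4.387 kΩ.
The fractional drop is R_th/(R_th + R_L); requiring this ≤ 0.0670 gives R_L ≥ R_th(1/0.0670 − 1) = 4.387 × 13.93 = 61.1 kΩ.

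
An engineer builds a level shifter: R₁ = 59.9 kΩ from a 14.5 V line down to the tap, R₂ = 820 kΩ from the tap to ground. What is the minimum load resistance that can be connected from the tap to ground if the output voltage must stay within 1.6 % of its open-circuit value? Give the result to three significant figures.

R_L(min) ≈ 3.43 MΩ

Output resistance R_th = R₁‖R₂ = (59.9 × 820)/879.9 = 55.82 kΩ.
The fractional drop is R_th/(R_th + R_L); requiring this ≤ 0.0160 gives R_L ≥ R_th(1/0.0160 − 1) = 55.82 × 61.50 = 3.43 MΩ.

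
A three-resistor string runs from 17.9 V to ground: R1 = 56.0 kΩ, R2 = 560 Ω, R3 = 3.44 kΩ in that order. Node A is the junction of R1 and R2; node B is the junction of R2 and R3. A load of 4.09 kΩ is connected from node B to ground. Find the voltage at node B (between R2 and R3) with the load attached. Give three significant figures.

At node B, R3 is in parallel with the load: R3‖R_L = 1868 Ω.
Below node A the resistance is R2 + (R3‖R_L) = 2428 Ω, so V_A = 17.9 × 2428/58430 = 0.7440 V.
Then V_B = V_A × (R3‖R_L)/(R2 + R3‖R_L) = 0.7440 × 1868/2428 = 0.572 V.

V ≈ 0.572 V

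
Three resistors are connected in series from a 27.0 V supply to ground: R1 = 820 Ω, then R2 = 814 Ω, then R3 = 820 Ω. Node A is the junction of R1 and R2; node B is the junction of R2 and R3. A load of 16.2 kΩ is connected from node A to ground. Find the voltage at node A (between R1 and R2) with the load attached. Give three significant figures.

Below node A the series string R2+R3 = 1634 Ω sits in parallel with the 16200 Ω load: 1484 Ω.
V_A = 27.0 × 1484/(820 + 1484) = 17.4 V.

V ≈ 17.4 V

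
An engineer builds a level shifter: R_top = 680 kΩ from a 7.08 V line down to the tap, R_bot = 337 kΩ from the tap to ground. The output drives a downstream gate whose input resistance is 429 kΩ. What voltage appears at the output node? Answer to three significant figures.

V_out ≈ 1.54 V

The load sits in parallel with R_bot: R_bot‖R_L = (337 × 429) / (337 + 429) = 188.7 kΩ.
V_out = 7.08 × 188.7 / (680 + 188.7) = 7.08 × 188.7/868.7 = 1.54 V.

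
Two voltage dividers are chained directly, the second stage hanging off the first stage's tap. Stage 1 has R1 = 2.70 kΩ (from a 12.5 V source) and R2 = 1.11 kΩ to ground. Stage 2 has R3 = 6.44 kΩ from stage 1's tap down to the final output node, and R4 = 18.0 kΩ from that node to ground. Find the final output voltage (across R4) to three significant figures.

Stage 2 presents R3+R4 = 24.44 kΩ as a load on stage 1's tap.
Stage 1's lower leg becomes R2‖(R3+R4) = 1.062 kΩ, so V_mid = 12.5 × 1.062/3.762 = 3.528 V.
Stage 2 is itself unloaded: V_out = V_mid × R4/(R3+R4) = 3.528 × 18.0/24.44 = 2.60 V.

V_out ≈ 2.60 V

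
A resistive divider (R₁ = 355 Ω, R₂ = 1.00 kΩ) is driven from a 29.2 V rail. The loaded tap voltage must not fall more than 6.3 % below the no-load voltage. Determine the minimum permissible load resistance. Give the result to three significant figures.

Output resistance R_th = R₁‖R₂ = (355 × 1000)/1355 = 262.0 Ω.
The fractional drop is R_th/(R_th + R_L); requiring this ≤ 0.0630 gives R_L ≥ R_th(1/0.0630 − 1) = 262.0 × 14.87 = 3.90 kΩ.

R_L(min) ≈ 3.90 kΩ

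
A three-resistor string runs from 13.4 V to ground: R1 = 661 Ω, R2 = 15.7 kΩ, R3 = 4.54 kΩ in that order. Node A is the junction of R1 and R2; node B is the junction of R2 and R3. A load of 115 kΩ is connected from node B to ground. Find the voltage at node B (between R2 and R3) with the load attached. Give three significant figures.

V ≈ 2.82 V

At node B, R3 is in parallel with the load: R3‖R_L = 4368 Ω.
Below node A the resistance is R2 + (R3‖R_L) = 20070 Ω, so V_A = 13.4 × 20070/20730 = 12.97 V.
Then V_B = V_A × (R3‖R_L)/(R2 + R3‖R_L) = 12.97 × 4368/20070 = 2.82 V.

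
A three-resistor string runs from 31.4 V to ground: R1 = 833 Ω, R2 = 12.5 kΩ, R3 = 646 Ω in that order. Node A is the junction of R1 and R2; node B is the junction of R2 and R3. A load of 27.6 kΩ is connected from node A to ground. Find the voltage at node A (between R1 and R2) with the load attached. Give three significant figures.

V ≈ 28.7 V

Below node A the series string R2+R3 = 13150 Ω sits in parallel with the 27600 Ω load: 8905 Ω.
V_A = 31.4 × 8905/(833 + 8905) = 28.7 V.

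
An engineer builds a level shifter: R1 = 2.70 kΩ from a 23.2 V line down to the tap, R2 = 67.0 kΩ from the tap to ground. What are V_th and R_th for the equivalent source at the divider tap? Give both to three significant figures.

V_th is the open-circuit tap voltage: 23.2 × 67.0/(2.70 + 67.0) = 22.3 V.
With the supply zeroed, R1 and R2 appear in parallel from the tap: R_th = R1‖R2 = (2.70 × 67.0)/69.70 = 2.60 kΩ.

V_th = 22.3 V, R_th = 2.60 kΩ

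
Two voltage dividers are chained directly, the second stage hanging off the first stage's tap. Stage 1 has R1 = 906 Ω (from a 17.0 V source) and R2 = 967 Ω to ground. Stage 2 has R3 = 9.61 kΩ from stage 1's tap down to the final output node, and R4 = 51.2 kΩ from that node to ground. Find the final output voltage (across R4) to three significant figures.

V_out ≈ 7.33 V

Stage 2 presents R3+R4 = 60810 Ω as a load on stage 1's tap.
Stage 1's lower leg becomes R2‖(R3+R4) = 951.9 Ω, so V_mid = 17.0 × 951.9/1858 = 8.710 V.
Stage 2 is itself unloaded: V_out = V_mid × R4/(R3+R4) = 8.710 × 51200/60810 = 7.33 V.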